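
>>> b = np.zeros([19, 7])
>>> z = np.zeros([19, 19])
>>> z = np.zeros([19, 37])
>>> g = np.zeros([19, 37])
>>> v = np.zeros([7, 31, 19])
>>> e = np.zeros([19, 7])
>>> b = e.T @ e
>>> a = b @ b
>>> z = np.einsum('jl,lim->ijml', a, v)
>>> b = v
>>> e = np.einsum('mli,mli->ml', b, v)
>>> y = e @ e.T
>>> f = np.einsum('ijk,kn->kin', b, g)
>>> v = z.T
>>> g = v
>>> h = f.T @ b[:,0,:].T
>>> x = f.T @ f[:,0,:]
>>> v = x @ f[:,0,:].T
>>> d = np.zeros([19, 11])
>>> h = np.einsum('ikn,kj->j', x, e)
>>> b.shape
(7, 31, 19)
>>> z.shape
(31, 7, 19, 7)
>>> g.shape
(7, 19, 7, 31)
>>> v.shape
(37, 7, 19)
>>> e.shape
(7, 31)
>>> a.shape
(7, 7)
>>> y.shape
(7, 7)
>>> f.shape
(19, 7, 37)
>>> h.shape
(31,)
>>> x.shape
(37, 7, 37)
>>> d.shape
(19, 11)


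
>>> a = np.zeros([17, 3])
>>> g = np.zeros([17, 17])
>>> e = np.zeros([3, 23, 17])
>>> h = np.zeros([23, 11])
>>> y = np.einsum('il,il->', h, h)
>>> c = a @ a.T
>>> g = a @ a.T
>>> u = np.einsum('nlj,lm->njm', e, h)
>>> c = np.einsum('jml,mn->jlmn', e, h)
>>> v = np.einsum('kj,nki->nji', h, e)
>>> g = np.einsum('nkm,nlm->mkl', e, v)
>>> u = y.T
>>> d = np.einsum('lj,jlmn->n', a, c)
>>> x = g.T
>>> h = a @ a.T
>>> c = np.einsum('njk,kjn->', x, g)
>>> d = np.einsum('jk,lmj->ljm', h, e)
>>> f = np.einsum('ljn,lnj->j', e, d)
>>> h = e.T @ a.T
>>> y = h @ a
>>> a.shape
(17, 3)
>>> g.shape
(17, 23, 11)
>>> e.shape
(3, 23, 17)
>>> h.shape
(17, 23, 17)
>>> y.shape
(17, 23, 3)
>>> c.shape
()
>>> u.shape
()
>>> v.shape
(3, 11, 17)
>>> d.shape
(3, 17, 23)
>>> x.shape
(11, 23, 17)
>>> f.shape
(23,)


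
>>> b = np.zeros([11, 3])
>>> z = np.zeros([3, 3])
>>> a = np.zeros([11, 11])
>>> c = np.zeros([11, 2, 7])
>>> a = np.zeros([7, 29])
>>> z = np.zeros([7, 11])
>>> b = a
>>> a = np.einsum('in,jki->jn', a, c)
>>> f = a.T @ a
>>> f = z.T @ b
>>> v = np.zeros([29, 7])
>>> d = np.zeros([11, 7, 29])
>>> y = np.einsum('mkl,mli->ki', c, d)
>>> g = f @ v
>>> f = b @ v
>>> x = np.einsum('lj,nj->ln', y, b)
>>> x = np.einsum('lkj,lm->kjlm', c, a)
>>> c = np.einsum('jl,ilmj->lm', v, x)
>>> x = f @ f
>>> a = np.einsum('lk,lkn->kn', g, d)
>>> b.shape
(7, 29)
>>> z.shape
(7, 11)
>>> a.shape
(7, 29)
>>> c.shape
(7, 11)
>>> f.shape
(7, 7)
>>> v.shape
(29, 7)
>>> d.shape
(11, 7, 29)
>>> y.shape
(2, 29)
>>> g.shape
(11, 7)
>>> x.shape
(7, 7)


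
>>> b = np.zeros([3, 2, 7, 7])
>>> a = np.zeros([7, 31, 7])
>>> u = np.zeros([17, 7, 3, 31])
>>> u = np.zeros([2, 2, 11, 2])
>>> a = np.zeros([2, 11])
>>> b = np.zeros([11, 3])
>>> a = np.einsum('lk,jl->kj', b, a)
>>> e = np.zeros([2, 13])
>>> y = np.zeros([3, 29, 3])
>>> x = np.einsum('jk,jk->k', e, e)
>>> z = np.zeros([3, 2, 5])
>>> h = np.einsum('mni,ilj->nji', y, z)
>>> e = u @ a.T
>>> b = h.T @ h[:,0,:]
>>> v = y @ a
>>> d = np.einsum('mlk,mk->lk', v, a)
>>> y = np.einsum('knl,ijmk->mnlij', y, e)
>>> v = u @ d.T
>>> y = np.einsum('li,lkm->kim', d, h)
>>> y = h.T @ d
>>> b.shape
(3, 5, 3)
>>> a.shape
(3, 2)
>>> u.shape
(2, 2, 11, 2)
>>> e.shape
(2, 2, 11, 3)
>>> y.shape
(3, 5, 2)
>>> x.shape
(13,)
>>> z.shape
(3, 2, 5)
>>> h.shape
(29, 5, 3)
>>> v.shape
(2, 2, 11, 29)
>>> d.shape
(29, 2)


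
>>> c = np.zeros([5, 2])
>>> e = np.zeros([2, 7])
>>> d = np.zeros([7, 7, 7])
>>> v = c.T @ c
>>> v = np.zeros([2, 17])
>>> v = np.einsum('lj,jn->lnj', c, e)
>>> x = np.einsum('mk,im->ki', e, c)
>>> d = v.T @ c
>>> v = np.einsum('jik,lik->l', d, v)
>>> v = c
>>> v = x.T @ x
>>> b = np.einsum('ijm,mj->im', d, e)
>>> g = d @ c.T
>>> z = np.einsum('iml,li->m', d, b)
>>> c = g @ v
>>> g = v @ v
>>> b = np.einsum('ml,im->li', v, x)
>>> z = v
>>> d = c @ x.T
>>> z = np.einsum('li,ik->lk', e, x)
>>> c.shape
(2, 7, 5)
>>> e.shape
(2, 7)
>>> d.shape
(2, 7, 7)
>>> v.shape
(5, 5)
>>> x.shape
(7, 5)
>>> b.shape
(5, 7)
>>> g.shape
(5, 5)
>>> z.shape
(2, 5)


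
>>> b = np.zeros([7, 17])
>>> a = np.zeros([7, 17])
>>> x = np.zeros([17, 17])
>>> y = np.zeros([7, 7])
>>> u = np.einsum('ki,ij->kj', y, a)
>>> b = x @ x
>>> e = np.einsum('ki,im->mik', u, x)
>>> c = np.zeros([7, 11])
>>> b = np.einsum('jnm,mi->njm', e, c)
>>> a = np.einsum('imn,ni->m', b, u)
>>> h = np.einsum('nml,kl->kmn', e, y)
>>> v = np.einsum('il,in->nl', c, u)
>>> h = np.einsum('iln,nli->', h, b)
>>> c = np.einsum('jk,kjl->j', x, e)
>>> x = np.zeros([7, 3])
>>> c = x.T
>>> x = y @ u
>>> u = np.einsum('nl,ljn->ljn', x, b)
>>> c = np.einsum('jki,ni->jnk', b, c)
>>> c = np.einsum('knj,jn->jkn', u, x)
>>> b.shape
(17, 17, 7)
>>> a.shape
(17,)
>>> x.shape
(7, 17)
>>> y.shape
(7, 7)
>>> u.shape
(17, 17, 7)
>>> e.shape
(17, 17, 7)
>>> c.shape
(7, 17, 17)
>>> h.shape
()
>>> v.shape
(17, 11)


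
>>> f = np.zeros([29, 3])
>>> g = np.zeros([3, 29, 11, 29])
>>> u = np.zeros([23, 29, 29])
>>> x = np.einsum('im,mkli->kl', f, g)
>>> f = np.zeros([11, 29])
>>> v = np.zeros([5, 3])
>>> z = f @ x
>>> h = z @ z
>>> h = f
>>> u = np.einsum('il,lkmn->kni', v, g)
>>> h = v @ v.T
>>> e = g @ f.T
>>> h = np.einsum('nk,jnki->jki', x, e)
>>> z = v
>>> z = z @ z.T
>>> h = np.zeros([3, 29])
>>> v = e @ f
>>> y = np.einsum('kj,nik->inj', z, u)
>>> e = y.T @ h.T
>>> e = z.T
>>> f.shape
(11, 29)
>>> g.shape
(3, 29, 11, 29)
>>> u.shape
(29, 29, 5)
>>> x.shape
(29, 11)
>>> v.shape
(3, 29, 11, 29)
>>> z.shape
(5, 5)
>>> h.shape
(3, 29)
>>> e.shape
(5, 5)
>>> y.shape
(29, 29, 5)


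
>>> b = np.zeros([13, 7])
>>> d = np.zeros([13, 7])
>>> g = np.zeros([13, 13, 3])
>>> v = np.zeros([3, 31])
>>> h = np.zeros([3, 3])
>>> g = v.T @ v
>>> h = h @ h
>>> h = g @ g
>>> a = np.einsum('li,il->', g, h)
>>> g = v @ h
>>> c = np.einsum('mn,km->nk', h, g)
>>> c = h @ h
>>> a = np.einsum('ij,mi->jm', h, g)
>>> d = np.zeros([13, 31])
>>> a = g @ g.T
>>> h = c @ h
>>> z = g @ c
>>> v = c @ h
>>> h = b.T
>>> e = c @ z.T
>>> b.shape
(13, 7)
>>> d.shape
(13, 31)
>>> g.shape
(3, 31)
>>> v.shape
(31, 31)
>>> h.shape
(7, 13)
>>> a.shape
(3, 3)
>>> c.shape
(31, 31)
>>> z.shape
(3, 31)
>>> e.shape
(31, 3)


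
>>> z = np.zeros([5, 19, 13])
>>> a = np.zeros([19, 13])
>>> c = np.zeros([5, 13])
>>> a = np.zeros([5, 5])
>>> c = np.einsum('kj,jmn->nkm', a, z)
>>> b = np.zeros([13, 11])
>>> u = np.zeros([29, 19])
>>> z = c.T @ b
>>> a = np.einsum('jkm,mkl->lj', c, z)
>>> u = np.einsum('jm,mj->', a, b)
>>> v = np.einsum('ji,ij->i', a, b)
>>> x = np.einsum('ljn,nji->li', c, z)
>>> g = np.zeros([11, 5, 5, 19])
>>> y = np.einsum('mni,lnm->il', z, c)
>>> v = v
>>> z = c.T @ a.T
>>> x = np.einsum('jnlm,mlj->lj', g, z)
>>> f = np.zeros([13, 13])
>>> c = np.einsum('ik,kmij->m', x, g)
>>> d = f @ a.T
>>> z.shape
(19, 5, 11)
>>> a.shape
(11, 13)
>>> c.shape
(5,)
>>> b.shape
(13, 11)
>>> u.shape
()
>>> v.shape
(13,)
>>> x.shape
(5, 11)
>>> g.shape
(11, 5, 5, 19)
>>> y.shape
(11, 13)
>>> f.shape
(13, 13)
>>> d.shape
(13, 11)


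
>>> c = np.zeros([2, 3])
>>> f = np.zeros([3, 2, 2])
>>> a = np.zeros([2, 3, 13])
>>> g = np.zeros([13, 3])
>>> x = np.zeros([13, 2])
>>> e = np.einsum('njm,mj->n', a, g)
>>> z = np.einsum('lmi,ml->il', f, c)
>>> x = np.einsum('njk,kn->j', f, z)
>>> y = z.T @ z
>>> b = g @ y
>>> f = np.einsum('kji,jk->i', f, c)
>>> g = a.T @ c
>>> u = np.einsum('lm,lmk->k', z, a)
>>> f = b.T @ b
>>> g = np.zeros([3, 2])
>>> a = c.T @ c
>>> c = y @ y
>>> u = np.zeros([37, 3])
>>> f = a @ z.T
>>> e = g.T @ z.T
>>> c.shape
(3, 3)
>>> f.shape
(3, 2)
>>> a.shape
(3, 3)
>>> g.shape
(3, 2)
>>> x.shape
(2,)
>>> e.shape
(2, 2)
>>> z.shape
(2, 3)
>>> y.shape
(3, 3)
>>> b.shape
(13, 3)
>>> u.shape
(37, 3)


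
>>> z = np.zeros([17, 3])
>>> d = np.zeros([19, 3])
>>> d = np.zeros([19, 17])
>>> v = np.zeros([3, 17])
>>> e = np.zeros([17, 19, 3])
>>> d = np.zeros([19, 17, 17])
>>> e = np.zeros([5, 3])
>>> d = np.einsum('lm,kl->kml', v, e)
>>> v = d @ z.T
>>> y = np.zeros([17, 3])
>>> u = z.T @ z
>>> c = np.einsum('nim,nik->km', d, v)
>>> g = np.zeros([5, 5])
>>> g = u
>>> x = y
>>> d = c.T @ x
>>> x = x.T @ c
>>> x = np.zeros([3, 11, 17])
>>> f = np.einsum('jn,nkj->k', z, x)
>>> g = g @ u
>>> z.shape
(17, 3)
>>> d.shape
(3, 3)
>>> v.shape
(5, 17, 17)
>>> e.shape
(5, 3)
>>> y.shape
(17, 3)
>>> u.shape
(3, 3)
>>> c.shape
(17, 3)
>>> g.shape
(3, 3)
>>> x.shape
(3, 11, 17)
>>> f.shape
(11,)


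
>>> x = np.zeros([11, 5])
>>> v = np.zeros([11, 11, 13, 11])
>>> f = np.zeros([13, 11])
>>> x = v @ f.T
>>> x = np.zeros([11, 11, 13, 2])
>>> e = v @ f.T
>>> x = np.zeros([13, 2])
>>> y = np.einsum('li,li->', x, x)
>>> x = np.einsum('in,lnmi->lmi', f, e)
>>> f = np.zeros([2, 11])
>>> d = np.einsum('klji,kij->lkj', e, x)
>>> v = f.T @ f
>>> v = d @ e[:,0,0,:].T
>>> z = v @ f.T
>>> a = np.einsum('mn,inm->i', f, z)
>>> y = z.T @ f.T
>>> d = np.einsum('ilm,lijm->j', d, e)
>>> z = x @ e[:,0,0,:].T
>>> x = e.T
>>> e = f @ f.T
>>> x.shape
(13, 13, 11, 11)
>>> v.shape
(11, 11, 11)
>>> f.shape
(2, 11)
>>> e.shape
(2, 2)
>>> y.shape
(2, 11, 2)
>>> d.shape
(13,)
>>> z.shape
(11, 13, 11)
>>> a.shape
(11,)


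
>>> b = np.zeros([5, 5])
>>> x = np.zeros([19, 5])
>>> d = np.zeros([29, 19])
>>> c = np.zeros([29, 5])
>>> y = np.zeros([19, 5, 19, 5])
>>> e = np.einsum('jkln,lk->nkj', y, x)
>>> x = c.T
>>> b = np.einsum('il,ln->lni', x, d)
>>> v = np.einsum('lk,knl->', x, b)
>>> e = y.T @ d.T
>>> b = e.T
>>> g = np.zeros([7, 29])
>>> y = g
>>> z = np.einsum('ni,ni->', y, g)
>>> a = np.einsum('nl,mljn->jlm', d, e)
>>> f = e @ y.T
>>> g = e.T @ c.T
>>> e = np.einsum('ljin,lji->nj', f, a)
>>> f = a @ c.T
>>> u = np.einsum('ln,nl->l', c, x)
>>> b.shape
(29, 5, 19, 5)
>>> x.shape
(5, 29)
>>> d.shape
(29, 19)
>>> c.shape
(29, 5)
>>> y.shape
(7, 29)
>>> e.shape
(7, 19)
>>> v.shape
()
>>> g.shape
(29, 5, 19, 29)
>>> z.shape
()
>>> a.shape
(5, 19, 5)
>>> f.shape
(5, 19, 29)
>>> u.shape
(29,)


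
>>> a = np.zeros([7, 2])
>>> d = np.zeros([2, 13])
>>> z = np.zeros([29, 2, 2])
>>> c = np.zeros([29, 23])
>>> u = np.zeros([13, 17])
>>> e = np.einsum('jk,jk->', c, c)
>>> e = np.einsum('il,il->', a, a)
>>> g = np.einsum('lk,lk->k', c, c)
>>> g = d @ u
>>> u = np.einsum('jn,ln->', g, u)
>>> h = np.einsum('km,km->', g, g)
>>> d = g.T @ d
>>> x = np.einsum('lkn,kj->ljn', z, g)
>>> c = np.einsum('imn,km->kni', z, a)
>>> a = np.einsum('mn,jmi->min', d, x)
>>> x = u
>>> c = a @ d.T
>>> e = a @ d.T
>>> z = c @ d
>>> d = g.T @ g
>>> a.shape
(17, 2, 13)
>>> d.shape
(17, 17)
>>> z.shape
(17, 2, 13)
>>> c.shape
(17, 2, 17)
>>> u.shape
()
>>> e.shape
(17, 2, 17)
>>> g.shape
(2, 17)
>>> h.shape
()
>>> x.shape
()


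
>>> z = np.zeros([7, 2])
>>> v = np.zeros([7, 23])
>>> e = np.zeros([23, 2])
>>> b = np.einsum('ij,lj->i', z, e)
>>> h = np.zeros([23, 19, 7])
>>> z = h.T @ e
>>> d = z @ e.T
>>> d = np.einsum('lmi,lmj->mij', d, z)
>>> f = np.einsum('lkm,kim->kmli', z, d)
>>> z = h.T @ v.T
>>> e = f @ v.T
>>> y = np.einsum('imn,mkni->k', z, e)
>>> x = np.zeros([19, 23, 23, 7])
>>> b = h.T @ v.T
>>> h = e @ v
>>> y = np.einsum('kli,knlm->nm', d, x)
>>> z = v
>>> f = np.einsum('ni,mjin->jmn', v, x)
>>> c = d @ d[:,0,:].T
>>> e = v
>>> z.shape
(7, 23)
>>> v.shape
(7, 23)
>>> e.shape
(7, 23)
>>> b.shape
(7, 19, 7)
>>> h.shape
(19, 2, 7, 23)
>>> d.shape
(19, 23, 2)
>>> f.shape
(23, 19, 7)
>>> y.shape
(23, 7)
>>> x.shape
(19, 23, 23, 7)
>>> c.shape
(19, 23, 19)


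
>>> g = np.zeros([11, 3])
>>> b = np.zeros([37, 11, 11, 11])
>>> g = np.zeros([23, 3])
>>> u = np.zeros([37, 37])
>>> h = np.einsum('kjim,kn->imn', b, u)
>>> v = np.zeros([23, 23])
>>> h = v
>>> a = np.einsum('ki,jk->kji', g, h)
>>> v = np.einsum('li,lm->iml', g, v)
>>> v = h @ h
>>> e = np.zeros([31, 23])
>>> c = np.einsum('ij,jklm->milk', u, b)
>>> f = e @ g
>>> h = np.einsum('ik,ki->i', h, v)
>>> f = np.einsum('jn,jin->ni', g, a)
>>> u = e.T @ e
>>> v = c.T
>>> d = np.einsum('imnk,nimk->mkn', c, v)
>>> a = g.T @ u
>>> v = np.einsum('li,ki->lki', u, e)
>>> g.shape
(23, 3)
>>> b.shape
(37, 11, 11, 11)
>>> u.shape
(23, 23)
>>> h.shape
(23,)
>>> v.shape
(23, 31, 23)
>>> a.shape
(3, 23)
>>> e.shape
(31, 23)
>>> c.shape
(11, 37, 11, 11)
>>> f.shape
(3, 23)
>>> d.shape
(37, 11, 11)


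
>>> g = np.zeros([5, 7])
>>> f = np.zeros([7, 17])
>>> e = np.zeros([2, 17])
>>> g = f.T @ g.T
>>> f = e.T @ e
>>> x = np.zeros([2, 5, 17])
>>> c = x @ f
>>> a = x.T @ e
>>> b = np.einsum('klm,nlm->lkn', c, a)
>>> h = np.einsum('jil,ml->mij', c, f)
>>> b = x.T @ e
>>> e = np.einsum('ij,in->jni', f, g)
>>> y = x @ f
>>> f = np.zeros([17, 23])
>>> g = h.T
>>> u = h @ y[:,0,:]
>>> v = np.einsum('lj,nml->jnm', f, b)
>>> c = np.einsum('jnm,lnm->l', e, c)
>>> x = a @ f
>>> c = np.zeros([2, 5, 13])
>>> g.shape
(2, 5, 17)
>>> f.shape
(17, 23)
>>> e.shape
(17, 5, 17)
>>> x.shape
(17, 5, 23)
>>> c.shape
(2, 5, 13)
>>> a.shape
(17, 5, 17)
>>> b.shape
(17, 5, 17)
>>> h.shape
(17, 5, 2)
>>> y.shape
(2, 5, 17)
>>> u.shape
(17, 5, 17)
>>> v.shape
(23, 17, 5)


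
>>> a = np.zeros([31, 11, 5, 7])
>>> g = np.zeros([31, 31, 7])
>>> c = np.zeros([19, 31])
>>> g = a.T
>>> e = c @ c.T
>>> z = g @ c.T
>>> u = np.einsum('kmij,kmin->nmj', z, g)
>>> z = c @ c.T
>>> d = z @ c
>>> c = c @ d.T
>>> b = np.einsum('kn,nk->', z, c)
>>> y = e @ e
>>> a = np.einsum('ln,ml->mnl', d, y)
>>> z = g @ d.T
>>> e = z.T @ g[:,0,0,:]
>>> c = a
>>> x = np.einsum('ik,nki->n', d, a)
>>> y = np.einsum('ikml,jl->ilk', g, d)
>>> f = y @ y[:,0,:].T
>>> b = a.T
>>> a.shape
(19, 31, 19)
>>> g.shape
(7, 5, 11, 31)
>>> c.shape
(19, 31, 19)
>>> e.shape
(19, 11, 5, 31)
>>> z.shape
(7, 5, 11, 19)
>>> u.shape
(31, 5, 19)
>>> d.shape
(19, 31)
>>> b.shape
(19, 31, 19)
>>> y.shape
(7, 31, 5)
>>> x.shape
(19,)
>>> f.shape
(7, 31, 7)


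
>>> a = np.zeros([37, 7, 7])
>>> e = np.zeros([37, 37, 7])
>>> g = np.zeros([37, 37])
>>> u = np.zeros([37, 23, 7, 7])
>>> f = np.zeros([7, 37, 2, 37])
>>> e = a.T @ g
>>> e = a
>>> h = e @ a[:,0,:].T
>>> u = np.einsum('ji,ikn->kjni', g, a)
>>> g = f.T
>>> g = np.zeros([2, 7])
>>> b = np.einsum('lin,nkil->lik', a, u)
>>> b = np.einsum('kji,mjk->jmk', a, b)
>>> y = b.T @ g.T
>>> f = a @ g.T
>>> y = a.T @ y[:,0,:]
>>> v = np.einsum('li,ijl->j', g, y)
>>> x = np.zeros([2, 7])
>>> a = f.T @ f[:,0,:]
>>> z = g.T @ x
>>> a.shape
(2, 7, 2)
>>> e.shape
(37, 7, 7)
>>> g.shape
(2, 7)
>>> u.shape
(7, 37, 7, 37)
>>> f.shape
(37, 7, 2)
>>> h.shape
(37, 7, 37)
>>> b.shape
(7, 37, 37)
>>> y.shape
(7, 7, 2)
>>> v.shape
(7,)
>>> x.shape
(2, 7)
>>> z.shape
(7, 7)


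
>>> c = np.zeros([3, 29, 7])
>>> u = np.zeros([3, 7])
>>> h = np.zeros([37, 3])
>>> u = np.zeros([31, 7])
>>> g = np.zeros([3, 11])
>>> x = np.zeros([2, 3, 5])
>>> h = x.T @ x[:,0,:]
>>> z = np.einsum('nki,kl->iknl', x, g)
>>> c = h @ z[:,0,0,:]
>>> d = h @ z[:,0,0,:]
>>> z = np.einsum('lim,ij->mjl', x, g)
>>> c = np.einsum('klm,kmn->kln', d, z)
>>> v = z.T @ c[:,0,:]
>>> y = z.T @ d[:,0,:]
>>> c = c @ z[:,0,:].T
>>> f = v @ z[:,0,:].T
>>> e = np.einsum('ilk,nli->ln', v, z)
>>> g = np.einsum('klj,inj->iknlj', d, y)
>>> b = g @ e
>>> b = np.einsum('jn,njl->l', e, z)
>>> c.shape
(5, 3, 5)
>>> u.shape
(31, 7)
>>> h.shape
(5, 3, 5)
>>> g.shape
(2, 5, 11, 3, 11)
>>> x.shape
(2, 3, 5)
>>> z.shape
(5, 11, 2)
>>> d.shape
(5, 3, 11)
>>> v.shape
(2, 11, 2)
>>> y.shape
(2, 11, 11)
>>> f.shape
(2, 11, 5)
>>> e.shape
(11, 5)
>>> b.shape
(2,)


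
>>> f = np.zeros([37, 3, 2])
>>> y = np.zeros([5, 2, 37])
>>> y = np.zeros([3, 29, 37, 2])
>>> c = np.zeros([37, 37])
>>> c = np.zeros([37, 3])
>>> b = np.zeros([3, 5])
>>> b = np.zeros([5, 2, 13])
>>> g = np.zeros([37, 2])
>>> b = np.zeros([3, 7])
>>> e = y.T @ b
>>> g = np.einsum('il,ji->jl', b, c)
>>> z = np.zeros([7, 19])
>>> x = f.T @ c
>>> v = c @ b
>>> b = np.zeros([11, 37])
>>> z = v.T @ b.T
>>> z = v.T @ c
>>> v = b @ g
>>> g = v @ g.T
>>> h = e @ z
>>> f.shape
(37, 3, 2)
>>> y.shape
(3, 29, 37, 2)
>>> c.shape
(37, 3)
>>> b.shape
(11, 37)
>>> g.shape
(11, 37)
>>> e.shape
(2, 37, 29, 7)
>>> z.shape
(7, 3)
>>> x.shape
(2, 3, 3)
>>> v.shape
(11, 7)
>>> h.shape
(2, 37, 29, 3)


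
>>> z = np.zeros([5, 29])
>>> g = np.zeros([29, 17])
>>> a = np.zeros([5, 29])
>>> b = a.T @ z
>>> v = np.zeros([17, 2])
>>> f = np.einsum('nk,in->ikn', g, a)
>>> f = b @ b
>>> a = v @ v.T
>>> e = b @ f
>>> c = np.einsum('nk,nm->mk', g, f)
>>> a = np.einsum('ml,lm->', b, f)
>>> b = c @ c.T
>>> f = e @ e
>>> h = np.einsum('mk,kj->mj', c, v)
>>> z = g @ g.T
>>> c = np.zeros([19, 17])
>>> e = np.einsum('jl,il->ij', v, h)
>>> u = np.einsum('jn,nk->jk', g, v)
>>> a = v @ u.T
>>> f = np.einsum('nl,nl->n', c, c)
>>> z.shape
(29, 29)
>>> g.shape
(29, 17)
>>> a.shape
(17, 29)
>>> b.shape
(29, 29)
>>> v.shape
(17, 2)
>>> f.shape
(19,)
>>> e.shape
(29, 17)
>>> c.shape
(19, 17)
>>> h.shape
(29, 2)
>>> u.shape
(29, 2)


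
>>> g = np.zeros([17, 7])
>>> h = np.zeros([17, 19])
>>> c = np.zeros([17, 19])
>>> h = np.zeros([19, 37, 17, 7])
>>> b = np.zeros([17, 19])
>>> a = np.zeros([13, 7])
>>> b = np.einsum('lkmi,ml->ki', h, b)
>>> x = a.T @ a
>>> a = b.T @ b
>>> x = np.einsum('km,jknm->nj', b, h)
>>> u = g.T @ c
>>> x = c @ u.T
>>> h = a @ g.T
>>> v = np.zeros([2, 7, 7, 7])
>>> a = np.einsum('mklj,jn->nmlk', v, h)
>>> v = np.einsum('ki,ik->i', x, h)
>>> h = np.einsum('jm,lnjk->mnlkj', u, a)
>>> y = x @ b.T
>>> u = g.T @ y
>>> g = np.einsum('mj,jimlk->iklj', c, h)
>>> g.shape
(2, 7, 7, 19)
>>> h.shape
(19, 2, 17, 7, 7)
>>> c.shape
(17, 19)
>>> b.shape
(37, 7)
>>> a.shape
(17, 2, 7, 7)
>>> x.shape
(17, 7)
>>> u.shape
(7, 37)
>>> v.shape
(7,)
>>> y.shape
(17, 37)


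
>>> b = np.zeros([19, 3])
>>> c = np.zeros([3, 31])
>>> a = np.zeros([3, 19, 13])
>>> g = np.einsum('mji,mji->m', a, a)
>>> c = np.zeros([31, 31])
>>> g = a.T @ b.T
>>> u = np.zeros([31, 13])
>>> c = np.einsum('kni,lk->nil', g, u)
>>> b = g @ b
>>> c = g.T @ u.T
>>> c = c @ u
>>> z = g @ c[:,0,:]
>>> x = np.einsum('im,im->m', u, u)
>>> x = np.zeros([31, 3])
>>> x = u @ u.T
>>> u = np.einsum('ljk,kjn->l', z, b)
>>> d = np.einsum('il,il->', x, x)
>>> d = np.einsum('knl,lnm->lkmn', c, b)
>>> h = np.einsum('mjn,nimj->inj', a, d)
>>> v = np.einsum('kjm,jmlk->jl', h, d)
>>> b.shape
(13, 19, 3)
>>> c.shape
(19, 19, 13)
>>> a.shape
(3, 19, 13)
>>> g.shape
(13, 19, 19)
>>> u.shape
(13,)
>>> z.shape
(13, 19, 13)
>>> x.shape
(31, 31)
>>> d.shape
(13, 19, 3, 19)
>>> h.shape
(19, 13, 19)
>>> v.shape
(13, 3)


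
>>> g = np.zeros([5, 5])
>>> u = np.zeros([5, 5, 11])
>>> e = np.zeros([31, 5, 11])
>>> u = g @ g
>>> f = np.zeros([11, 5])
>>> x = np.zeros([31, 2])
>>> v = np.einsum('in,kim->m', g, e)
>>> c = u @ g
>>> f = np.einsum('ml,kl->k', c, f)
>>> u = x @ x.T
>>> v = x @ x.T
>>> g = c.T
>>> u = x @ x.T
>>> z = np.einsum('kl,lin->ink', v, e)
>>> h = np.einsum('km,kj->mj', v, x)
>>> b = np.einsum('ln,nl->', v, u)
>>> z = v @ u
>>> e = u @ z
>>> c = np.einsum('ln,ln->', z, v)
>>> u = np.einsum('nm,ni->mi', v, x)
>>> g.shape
(5, 5)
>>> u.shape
(31, 2)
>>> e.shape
(31, 31)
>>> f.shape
(11,)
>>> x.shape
(31, 2)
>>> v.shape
(31, 31)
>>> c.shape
()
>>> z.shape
(31, 31)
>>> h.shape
(31, 2)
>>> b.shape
()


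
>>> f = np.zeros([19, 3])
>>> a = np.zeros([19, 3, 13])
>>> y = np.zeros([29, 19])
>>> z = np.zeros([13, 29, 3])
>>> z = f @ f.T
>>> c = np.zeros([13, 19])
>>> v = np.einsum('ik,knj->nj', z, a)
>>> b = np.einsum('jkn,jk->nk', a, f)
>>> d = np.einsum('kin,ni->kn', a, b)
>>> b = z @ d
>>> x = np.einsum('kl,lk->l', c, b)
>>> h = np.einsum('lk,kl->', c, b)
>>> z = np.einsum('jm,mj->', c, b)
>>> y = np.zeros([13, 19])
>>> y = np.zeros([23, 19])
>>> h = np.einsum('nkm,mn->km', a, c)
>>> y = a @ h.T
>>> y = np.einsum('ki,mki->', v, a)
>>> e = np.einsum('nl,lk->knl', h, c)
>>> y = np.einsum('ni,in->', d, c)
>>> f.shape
(19, 3)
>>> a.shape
(19, 3, 13)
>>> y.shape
()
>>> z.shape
()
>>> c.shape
(13, 19)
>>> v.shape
(3, 13)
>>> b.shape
(19, 13)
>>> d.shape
(19, 13)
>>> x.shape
(19,)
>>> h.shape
(3, 13)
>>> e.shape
(19, 3, 13)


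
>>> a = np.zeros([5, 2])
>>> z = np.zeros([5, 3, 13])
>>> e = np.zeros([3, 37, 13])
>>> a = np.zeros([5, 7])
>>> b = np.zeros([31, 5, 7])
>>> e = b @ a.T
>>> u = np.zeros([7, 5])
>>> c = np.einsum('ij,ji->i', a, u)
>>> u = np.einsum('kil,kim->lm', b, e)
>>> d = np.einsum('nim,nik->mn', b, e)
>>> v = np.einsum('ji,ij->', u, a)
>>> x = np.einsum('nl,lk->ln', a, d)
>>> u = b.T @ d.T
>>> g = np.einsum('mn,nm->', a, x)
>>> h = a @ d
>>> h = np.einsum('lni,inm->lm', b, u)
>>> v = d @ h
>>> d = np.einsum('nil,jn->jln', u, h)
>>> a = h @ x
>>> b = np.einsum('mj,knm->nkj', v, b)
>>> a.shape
(31, 5)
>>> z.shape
(5, 3, 13)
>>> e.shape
(31, 5, 5)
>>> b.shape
(5, 31, 7)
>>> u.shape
(7, 5, 7)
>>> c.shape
(5,)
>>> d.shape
(31, 7, 7)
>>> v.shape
(7, 7)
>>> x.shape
(7, 5)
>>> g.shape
()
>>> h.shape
(31, 7)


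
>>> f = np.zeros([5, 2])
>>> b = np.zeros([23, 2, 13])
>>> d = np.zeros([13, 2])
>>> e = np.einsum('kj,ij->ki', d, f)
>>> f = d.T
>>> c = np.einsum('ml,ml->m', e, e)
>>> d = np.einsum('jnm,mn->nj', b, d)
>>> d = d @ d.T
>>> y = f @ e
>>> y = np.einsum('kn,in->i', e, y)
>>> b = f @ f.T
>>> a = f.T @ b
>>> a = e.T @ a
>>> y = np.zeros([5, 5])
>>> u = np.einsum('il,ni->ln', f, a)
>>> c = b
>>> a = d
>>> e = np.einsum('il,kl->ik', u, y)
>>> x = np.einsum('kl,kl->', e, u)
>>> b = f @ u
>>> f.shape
(2, 13)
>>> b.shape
(2, 5)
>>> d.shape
(2, 2)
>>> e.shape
(13, 5)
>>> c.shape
(2, 2)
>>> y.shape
(5, 5)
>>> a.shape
(2, 2)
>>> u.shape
(13, 5)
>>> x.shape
()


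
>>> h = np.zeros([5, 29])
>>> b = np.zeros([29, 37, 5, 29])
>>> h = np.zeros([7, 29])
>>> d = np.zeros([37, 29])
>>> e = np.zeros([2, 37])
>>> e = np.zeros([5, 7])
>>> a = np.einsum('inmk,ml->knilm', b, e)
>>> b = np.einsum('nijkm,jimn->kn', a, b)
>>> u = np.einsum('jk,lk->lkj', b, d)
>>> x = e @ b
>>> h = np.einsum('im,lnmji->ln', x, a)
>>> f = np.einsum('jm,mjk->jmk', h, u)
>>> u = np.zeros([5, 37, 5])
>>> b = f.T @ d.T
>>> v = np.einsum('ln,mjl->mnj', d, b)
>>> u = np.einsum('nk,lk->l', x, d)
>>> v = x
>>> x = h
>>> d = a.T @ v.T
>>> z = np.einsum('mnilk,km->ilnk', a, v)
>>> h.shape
(29, 37)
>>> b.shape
(7, 37, 37)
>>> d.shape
(5, 7, 29, 37, 5)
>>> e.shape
(5, 7)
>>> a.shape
(29, 37, 29, 7, 5)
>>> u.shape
(37,)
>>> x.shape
(29, 37)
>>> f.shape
(29, 37, 7)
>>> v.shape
(5, 29)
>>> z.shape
(29, 7, 37, 5)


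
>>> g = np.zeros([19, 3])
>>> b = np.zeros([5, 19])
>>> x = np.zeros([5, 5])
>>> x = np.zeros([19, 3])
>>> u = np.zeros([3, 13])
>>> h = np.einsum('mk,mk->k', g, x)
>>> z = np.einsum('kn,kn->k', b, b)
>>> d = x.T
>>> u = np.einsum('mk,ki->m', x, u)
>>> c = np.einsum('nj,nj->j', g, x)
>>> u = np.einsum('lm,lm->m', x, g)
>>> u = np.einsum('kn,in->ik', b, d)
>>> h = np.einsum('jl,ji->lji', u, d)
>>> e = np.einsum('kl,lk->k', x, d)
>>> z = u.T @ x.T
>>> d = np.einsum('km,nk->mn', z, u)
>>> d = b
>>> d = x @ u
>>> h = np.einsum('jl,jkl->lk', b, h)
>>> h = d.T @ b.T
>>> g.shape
(19, 3)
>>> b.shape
(5, 19)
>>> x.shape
(19, 3)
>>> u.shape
(3, 5)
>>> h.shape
(5, 5)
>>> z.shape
(5, 19)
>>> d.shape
(19, 5)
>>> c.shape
(3,)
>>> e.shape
(19,)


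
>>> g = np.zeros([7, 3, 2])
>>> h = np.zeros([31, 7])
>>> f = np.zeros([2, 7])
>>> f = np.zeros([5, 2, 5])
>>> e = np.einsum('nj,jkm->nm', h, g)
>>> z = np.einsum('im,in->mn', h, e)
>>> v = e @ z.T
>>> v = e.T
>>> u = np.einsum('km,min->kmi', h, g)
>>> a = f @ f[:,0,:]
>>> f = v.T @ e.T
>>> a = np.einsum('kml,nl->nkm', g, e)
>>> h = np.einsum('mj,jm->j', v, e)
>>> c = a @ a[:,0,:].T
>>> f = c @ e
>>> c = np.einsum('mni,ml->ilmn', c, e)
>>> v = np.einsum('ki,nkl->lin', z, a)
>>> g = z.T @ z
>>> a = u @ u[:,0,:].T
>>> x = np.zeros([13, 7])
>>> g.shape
(2, 2)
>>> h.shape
(31,)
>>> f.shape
(31, 7, 2)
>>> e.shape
(31, 2)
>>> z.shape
(7, 2)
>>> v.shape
(3, 2, 31)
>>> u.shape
(31, 7, 3)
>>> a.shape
(31, 7, 31)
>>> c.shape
(31, 2, 31, 7)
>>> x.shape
(13, 7)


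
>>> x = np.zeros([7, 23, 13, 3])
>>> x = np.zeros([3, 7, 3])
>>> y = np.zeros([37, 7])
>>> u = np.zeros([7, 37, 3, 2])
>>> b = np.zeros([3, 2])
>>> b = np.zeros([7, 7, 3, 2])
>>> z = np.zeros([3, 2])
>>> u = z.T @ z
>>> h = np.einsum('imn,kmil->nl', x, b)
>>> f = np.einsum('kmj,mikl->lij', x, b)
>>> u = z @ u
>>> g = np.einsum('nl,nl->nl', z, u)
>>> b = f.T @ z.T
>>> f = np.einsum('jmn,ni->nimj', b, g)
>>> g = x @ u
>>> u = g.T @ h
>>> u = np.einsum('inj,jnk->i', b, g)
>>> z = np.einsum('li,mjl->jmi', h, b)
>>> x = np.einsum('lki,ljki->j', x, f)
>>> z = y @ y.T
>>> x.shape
(2,)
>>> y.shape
(37, 7)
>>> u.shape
(3,)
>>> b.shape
(3, 7, 3)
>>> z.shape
(37, 37)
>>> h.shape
(3, 2)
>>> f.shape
(3, 2, 7, 3)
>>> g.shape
(3, 7, 2)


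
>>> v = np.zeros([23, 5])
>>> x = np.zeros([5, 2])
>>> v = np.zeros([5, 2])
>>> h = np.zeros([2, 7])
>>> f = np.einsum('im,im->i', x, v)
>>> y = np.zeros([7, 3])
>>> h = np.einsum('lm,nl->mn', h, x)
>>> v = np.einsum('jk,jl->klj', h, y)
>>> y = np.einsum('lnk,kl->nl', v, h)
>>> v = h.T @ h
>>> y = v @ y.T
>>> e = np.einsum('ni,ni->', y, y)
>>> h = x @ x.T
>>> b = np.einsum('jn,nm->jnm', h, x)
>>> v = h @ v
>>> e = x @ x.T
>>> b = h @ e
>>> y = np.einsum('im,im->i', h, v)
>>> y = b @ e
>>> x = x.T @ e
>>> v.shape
(5, 5)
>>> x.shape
(2, 5)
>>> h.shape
(5, 5)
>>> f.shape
(5,)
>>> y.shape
(5, 5)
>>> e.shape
(5, 5)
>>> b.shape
(5, 5)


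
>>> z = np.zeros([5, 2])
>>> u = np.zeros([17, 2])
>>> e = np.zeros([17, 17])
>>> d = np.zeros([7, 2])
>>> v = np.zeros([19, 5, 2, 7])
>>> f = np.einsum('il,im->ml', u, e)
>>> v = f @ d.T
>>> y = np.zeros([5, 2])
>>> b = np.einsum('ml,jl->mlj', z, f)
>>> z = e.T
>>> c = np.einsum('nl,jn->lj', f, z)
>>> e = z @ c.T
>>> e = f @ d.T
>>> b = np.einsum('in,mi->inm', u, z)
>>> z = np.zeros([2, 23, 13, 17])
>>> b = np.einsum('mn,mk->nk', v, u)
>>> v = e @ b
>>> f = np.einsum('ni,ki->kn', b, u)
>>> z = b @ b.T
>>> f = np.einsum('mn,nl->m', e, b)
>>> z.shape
(7, 7)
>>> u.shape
(17, 2)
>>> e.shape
(17, 7)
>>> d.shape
(7, 2)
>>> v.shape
(17, 2)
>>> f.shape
(17,)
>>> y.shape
(5, 2)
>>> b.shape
(7, 2)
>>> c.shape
(2, 17)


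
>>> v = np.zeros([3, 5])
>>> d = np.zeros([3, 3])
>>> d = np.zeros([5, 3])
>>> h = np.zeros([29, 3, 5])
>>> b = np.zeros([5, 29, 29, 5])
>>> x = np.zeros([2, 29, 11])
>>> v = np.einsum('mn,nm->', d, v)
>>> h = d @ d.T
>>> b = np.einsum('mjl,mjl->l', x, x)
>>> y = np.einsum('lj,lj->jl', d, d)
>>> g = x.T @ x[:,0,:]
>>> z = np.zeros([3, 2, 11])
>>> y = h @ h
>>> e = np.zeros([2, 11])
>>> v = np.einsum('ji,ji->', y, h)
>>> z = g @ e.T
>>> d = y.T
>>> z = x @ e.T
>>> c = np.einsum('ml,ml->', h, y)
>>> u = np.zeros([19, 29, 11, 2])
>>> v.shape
()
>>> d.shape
(5, 5)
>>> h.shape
(5, 5)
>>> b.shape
(11,)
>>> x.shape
(2, 29, 11)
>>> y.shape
(5, 5)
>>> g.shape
(11, 29, 11)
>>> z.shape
(2, 29, 2)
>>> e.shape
(2, 11)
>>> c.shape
()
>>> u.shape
(19, 29, 11, 2)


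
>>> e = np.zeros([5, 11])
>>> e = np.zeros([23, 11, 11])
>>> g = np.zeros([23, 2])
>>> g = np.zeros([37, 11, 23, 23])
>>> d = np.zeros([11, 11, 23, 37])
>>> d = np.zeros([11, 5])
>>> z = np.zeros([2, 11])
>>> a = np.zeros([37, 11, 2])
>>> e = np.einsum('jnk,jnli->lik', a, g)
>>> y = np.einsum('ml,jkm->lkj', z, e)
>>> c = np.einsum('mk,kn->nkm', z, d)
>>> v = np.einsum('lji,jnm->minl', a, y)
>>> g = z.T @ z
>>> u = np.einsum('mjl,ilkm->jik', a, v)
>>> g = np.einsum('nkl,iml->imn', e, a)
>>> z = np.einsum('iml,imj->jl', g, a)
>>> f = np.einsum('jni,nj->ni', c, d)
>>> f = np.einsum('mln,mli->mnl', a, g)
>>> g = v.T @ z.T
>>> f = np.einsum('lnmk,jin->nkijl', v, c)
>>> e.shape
(23, 23, 2)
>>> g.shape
(37, 23, 2, 2)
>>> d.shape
(11, 5)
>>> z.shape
(2, 23)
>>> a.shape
(37, 11, 2)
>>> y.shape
(11, 23, 23)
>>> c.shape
(5, 11, 2)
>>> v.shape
(23, 2, 23, 37)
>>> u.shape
(11, 23, 23)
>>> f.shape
(2, 37, 11, 5, 23)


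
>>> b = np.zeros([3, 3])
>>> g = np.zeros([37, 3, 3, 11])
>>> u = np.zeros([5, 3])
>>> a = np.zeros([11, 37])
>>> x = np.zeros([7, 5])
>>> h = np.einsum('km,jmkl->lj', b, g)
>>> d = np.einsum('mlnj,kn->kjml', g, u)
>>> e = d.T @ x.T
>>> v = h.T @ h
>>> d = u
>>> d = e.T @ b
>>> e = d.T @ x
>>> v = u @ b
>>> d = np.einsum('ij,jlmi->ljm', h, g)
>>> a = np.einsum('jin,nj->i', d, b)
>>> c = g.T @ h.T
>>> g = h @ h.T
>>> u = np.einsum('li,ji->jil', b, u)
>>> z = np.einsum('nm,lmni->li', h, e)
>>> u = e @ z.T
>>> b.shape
(3, 3)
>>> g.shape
(11, 11)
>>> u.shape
(3, 37, 11, 3)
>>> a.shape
(37,)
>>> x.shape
(7, 5)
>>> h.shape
(11, 37)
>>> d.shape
(3, 37, 3)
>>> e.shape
(3, 37, 11, 5)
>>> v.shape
(5, 3)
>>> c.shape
(11, 3, 3, 11)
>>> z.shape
(3, 5)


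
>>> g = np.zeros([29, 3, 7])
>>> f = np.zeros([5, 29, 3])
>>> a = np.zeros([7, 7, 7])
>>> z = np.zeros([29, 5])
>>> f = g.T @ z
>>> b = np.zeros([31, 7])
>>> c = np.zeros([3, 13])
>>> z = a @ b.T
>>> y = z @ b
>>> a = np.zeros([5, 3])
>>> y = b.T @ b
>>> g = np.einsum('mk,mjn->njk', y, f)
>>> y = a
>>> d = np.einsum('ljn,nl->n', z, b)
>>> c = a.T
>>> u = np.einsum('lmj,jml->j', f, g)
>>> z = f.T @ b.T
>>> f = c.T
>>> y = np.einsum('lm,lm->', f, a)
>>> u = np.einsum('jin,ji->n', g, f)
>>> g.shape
(5, 3, 7)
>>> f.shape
(5, 3)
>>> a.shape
(5, 3)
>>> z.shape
(5, 3, 31)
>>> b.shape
(31, 7)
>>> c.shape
(3, 5)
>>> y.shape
()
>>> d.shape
(31,)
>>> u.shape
(7,)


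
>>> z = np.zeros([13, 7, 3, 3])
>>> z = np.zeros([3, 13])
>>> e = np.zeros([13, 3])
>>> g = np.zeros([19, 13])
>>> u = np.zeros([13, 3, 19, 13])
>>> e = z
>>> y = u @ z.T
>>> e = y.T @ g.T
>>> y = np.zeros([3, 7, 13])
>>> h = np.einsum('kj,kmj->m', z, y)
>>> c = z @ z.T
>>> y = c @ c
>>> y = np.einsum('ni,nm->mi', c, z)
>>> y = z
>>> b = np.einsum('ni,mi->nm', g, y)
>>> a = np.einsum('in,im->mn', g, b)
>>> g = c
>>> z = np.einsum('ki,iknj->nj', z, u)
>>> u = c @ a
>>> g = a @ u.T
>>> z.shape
(19, 13)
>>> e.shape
(3, 19, 3, 19)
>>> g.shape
(3, 3)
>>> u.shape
(3, 13)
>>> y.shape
(3, 13)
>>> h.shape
(7,)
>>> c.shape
(3, 3)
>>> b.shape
(19, 3)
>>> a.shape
(3, 13)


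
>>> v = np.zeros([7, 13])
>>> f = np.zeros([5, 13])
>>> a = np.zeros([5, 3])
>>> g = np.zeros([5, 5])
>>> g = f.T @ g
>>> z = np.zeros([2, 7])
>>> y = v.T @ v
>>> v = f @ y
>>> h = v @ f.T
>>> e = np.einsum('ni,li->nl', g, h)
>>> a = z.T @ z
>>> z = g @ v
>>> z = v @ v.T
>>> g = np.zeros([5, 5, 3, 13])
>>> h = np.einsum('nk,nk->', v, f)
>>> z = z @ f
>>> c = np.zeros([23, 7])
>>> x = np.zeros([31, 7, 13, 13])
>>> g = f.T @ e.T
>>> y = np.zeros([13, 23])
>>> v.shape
(5, 13)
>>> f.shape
(5, 13)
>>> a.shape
(7, 7)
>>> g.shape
(13, 13)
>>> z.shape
(5, 13)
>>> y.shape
(13, 23)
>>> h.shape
()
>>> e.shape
(13, 5)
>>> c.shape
(23, 7)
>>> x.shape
(31, 7, 13, 13)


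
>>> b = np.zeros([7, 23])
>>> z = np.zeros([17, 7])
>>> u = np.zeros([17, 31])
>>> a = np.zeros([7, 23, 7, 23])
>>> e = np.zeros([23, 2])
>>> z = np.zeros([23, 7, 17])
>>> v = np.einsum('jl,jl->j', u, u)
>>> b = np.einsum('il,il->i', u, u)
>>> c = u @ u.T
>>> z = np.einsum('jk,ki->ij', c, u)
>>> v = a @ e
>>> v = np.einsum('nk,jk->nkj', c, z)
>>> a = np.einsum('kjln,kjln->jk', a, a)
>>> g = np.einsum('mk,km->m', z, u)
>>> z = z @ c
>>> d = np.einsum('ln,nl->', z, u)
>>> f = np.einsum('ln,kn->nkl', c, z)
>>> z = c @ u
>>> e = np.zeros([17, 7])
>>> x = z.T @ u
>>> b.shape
(17,)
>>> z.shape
(17, 31)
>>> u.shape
(17, 31)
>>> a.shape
(23, 7)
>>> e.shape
(17, 7)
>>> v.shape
(17, 17, 31)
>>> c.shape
(17, 17)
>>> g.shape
(31,)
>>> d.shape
()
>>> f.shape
(17, 31, 17)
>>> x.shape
(31, 31)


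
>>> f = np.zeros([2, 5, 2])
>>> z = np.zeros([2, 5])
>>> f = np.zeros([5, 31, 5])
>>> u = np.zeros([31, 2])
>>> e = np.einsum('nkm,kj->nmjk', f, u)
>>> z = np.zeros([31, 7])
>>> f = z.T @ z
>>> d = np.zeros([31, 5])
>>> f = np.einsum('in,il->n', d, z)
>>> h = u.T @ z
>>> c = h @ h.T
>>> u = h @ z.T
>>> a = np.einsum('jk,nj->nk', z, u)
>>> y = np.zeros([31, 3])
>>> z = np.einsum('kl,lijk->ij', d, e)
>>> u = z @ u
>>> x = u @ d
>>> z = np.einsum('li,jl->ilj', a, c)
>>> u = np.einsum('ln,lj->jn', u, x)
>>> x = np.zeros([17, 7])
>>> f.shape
(5,)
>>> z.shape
(7, 2, 2)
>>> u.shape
(5, 31)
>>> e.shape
(5, 5, 2, 31)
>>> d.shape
(31, 5)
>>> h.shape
(2, 7)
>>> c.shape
(2, 2)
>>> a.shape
(2, 7)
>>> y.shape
(31, 3)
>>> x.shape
(17, 7)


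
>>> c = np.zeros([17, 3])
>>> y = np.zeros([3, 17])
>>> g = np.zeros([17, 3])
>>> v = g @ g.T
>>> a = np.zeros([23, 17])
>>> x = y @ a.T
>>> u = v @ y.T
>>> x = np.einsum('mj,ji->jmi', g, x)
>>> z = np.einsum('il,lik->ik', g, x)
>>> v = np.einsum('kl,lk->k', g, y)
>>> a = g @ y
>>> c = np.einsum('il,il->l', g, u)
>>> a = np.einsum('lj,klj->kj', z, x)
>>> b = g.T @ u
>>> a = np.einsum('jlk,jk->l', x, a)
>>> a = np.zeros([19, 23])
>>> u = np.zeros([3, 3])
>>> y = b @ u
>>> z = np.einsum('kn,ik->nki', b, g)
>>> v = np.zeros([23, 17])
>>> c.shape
(3,)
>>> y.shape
(3, 3)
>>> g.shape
(17, 3)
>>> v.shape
(23, 17)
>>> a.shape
(19, 23)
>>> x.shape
(3, 17, 23)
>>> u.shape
(3, 3)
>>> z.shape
(3, 3, 17)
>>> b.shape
(3, 3)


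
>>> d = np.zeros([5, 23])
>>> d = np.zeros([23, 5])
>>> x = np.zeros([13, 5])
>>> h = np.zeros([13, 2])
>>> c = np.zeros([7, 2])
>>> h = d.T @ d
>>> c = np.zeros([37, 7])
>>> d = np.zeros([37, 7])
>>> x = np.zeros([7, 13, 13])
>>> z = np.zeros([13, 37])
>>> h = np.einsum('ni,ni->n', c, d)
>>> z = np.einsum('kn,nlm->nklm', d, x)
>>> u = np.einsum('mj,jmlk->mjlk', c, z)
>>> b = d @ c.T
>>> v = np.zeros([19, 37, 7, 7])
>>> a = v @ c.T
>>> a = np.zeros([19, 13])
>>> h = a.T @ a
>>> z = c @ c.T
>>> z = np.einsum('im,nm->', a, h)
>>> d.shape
(37, 7)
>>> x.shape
(7, 13, 13)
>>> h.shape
(13, 13)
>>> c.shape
(37, 7)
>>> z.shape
()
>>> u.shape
(37, 7, 13, 13)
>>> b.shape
(37, 37)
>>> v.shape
(19, 37, 7, 7)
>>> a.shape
(19, 13)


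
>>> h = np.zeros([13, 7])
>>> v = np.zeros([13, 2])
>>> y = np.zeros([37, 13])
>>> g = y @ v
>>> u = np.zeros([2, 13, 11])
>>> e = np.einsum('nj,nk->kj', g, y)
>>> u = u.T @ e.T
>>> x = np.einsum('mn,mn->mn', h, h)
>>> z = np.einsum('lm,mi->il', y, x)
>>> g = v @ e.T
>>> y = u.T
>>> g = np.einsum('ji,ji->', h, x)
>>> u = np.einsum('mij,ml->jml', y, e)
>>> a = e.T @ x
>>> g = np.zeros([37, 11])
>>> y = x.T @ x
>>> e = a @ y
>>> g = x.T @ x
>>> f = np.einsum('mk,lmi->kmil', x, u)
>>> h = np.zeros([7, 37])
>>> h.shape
(7, 37)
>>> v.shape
(13, 2)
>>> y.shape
(7, 7)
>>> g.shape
(7, 7)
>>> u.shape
(11, 13, 2)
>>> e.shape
(2, 7)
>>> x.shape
(13, 7)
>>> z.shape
(7, 37)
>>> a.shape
(2, 7)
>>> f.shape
(7, 13, 2, 11)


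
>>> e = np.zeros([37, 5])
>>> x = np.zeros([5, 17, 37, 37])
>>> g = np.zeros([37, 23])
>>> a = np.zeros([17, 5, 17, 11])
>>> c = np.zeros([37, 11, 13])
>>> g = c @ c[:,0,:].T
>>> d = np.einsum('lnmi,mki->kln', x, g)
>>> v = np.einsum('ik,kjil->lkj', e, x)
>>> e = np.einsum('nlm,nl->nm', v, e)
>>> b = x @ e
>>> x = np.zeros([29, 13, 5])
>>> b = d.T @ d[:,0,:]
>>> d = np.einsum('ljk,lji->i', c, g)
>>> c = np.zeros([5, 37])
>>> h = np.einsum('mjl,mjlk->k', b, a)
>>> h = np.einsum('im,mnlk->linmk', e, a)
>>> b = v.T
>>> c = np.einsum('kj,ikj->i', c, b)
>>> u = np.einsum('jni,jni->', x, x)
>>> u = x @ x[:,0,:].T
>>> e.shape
(37, 17)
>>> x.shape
(29, 13, 5)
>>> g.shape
(37, 11, 37)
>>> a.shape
(17, 5, 17, 11)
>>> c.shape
(17,)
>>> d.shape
(37,)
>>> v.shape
(37, 5, 17)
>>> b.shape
(17, 5, 37)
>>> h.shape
(17, 37, 5, 17, 11)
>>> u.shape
(29, 13, 29)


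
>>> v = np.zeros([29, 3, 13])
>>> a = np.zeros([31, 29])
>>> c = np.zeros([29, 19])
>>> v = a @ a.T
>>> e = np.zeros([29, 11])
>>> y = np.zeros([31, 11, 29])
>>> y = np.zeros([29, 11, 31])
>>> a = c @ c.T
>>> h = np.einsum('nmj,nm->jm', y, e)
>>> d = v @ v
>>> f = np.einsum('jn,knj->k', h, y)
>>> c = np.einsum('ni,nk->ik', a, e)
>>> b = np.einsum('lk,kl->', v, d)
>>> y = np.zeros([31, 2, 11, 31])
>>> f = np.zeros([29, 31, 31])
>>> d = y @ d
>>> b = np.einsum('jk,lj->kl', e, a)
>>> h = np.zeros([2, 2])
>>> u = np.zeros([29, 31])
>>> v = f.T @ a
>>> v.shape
(31, 31, 29)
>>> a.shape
(29, 29)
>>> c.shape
(29, 11)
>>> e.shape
(29, 11)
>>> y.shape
(31, 2, 11, 31)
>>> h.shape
(2, 2)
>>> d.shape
(31, 2, 11, 31)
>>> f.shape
(29, 31, 31)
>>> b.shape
(11, 29)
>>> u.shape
(29, 31)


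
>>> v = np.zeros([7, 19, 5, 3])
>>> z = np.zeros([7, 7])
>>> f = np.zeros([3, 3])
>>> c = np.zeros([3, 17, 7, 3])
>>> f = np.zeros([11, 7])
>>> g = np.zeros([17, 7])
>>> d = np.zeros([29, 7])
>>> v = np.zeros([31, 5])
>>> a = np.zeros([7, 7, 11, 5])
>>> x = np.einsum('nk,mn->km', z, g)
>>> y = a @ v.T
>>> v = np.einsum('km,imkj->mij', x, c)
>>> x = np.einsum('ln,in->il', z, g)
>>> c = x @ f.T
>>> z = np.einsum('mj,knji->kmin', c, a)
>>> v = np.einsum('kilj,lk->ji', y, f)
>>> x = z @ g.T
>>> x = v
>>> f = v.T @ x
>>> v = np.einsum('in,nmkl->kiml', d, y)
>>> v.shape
(11, 29, 7, 31)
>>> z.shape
(7, 17, 5, 7)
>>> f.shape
(7, 7)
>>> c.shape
(17, 11)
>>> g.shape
(17, 7)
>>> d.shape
(29, 7)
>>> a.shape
(7, 7, 11, 5)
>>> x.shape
(31, 7)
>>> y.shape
(7, 7, 11, 31)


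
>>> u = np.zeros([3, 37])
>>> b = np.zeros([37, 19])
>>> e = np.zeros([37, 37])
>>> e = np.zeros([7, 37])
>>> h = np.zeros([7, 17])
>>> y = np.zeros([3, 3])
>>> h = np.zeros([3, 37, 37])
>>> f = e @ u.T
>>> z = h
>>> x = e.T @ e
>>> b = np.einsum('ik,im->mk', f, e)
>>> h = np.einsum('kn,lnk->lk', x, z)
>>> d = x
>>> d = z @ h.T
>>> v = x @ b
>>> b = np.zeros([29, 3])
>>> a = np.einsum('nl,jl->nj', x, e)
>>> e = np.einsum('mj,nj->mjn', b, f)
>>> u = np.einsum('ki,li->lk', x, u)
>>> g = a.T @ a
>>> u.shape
(3, 37)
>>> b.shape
(29, 3)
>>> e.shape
(29, 3, 7)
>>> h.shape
(3, 37)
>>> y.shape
(3, 3)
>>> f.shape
(7, 3)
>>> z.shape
(3, 37, 37)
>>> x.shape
(37, 37)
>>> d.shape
(3, 37, 3)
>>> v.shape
(37, 3)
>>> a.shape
(37, 7)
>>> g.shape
(7, 7)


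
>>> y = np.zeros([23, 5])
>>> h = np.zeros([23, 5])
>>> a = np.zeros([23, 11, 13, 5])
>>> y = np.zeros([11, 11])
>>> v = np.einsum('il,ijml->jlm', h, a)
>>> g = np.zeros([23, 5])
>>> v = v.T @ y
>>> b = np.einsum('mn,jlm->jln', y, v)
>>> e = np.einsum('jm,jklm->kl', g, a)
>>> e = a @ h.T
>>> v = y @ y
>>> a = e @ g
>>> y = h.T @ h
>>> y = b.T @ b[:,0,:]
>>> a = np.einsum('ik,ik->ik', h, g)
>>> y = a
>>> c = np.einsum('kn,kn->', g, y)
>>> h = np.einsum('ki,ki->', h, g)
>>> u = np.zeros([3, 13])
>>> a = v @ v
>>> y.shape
(23, 5)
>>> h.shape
()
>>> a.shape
(11, 11)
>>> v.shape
(11, 11)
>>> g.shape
(23, 5)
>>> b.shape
(13, 5, 11)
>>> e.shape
(23, 11, 13, 23)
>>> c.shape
()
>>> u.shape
(3, 13)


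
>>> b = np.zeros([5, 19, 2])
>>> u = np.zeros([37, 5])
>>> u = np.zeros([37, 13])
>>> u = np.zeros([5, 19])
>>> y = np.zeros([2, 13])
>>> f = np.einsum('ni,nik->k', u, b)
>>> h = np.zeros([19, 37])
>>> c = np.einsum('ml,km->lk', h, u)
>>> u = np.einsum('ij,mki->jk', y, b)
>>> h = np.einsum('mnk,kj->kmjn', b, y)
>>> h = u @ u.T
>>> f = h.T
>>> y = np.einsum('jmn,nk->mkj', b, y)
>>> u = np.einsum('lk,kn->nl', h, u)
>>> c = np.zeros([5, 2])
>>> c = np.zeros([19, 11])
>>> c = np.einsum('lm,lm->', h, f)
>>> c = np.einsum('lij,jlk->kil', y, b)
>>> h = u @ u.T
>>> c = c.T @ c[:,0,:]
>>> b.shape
(5, 19, 2)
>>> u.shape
(19, 13)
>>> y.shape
(19, 13, 5)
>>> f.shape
(13, 13)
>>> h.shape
(19, 19)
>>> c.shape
(19, 13, 19)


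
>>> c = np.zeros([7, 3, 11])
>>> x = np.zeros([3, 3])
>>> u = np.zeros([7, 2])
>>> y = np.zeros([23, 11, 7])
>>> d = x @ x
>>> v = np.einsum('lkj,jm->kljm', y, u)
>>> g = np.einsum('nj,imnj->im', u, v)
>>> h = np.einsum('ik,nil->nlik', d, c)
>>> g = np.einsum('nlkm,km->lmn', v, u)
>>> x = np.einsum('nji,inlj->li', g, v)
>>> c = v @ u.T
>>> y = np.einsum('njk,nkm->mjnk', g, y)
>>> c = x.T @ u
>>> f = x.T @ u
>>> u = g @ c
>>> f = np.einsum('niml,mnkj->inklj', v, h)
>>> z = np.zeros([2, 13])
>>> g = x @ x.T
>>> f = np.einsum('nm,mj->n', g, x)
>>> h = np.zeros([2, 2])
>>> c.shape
(11, 2)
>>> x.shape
(7, 11)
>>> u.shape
(23, 2, 2)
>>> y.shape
(7, 2, 23, 11)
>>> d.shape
(3, 3)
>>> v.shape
(11, 23, 7, 2)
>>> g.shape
(7, 7)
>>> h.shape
(2, 2)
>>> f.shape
(7,)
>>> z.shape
(2, 13)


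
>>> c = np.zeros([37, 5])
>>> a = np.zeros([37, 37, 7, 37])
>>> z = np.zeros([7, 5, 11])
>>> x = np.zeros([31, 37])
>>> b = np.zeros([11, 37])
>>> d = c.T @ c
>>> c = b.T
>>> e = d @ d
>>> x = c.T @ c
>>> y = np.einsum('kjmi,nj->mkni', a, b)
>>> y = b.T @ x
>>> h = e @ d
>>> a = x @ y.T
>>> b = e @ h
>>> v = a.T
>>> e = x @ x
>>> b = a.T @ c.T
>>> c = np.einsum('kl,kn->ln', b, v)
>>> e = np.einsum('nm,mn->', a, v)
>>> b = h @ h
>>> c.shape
(37, 11)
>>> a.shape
(11, 37)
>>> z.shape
(7, 5, 11)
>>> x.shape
(11, 11)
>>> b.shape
(5, 5)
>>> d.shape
(5, 5)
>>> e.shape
()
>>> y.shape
(37, 11)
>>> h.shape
(5, 5)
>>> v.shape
(37, 11)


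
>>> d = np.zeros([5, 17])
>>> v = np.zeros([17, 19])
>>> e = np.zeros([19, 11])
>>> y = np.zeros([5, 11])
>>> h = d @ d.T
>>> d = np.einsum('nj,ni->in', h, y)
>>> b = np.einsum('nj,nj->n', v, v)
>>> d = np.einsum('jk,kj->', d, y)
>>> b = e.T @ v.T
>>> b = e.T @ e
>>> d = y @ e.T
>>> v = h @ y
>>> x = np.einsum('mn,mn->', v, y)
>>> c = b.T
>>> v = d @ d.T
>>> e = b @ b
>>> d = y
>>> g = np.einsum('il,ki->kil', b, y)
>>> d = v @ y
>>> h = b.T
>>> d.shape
(5, 11)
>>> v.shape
(5, 5)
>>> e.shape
(11, 11)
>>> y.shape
(5, 11)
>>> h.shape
(11, 11)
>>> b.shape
(11, 11)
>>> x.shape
()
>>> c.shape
(11, 11)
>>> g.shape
(5, 11, 11)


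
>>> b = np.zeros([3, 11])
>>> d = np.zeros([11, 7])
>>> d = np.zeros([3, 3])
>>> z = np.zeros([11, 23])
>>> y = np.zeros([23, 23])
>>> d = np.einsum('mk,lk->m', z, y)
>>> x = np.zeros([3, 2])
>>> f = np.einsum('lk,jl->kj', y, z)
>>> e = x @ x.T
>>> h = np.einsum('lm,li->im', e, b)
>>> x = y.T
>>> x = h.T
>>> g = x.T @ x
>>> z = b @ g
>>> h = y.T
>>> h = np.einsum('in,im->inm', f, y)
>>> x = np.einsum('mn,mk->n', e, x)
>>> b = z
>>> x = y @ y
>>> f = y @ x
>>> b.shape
(3, 11)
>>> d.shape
(11,)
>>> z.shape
(3, 11)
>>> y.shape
(23, 23)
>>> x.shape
(23, 23)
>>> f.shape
(23, 23)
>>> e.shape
(3, 3)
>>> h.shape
(23, 11, 23)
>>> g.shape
(11, 11)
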